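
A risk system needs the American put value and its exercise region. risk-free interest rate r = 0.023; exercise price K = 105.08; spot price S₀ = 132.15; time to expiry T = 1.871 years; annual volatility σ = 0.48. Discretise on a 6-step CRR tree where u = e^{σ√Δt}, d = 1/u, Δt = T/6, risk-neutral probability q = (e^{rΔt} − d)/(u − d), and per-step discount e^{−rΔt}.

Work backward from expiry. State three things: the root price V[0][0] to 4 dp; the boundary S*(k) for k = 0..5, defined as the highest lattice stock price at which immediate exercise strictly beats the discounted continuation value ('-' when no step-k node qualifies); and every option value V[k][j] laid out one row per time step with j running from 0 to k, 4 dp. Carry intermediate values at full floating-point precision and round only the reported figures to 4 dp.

Δt=0.31183, u=1.30740, d=0.76488, q=0.44666, disc=e^(-rΔt)=0.99285
k=6 terminal: V=max(K-S,0) → 78.6186 59.8496 27.7676 0.0000 0.0000 0.0000 0.0000
k=5: j=0 S=34.5957 intr=70.4843 cont=69.7334 V=70.4843[EX]; j=1 S=59.1344 intr=45.9456 cont=45.1947 V=45.9456[EX]; j=2 S=101.0783 intr=4.0017 cont=15.2553 V=15.2553[hold]; j=3 S=172.7731 intr=0.0000 cont=0.0000 V=0.0000[hold]; j=4 S=295.3210 intr=0.0000 cont=0.0000 V=0.0000[hold]; j=5 S=504.7921 intr=0.0000 cont=0.0000 V=0.0000[hold]  S*(5)=59.1344
k=4: j=0 S=45.2304 intr=59.8496 cont=59.0986 V=59.8496[EX]; j=1 S=77.3124 intr=27.7676 cont=32.0072 V=32.0072[hold]; j=2 S=132.1500 intr=0.0000 cont=8.3811 V=8.3811[hold]; j=3 S=225.8839 intr=0.0000 cont=0.0000 V=0.0000[hold]; j=4 S=386.1032 intr=0.0000 cont=0.0000 V=0.0000[hold]  S*(4)=45.2304
k=3: j=0 S=59.1344 intr=45.9456 cont=47.0748 V=47.0748[hold]; j=1 S=101.0783 intr=4.0017 cont=21.3012 V=21.3012[hold]; j=2 S=172.7731 intr=0.0000 cont=4.6045 V=4.6045[hold]; j=3 S=295.3210 intr=0.0000 cont=0.0000 V=0.0000[hold]  S*(3)=-
k=2: j=0 S=77.3124 intr=27.7676 cont=35.3087 V=35.3087[hold]; j=1 S=132.1500 intr=0.0000 cont=13.7446 V=13.7446[hold]; j=2 S=225.8839 intr=0.0000 cont=2.5297 V=2.5297[hold]  S*(2)=-
k=1: j=0 S=101.0783 intr=4.0017 cont=25.4935 V=25.4935[hold]; j=1 S=172.7731 intr=0.0000 cont=8.6729 V=8.6729[hold]  S*(1)=-
k=0: j=0 S=132.1500 intr=0.0000 cont=17.8520 V=17.8520[hold]  S*(0)=-

price = 17.8520
boundary = - - - - 45.2304 59.1344
tree:
17.8520
25.4935 8.6729
35.3087 13.7446 2.5297
47.0748 21.3012 4.6045 0.0000
59.8496 32.0072 8.3811 0.0000 0.0000
70.4843 45.9456 15.2553 0.0000 0.0000 0.0000
78.6186 59.8496 27.7676 0.0000 0.0000 0.0000 0.0000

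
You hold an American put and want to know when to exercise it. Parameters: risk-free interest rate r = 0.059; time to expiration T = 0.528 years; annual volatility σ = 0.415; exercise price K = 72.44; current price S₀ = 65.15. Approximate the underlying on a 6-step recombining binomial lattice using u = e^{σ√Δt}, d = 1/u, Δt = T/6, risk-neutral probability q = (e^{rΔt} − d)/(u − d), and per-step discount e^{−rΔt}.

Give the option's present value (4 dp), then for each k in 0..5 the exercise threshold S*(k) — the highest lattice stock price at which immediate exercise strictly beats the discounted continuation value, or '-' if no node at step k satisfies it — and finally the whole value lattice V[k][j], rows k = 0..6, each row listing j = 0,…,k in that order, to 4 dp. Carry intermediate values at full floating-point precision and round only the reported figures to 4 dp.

price = 11.5573
boundary = - - 50.9311 45.0317 50.9311 57.6035
tree:
11.5573
16.0700 6.9896
21.5089 10.5877 3.3241
27.4083 15.4542 5.6421 0.9501
32.6245 21.5089 9.3253 1.8740 0.0000
37.2364 27.4083 14.8365 3.6961 0.0000 0.0000
41.3141 32.6245 21.5089 7.2900 0.0000 0.0000 0.0000

params: Δt=0.08800 u=1.13101 d=0.88417 q=0.49035 e^(-rΔt)=0.99482
t_6 payoffs: 41.3141 32.6245 21.5089 7.2900 0.0000 0.0000 0.0000
t_5: node(5,0) S=35.2036 payoff=37.2364 vs cont=36.8613 → 37.2364 [stop]  node(5,1) S=45.0317 payoff=27.4083 vs cont=27.0332 → 27.4083 [stop]  node(5,2) S=57.6035 payoff=14.8365 vs cont=14.4614 → 14.8365 [stop]  node(5,3) S=73.6851 payoff=0.0000 vs cont=3.6961 → 3.6961 [wait]  node(5,4) S=94.2564 payoff=0.0000 vs cont=0.0000 → 0.0000 [wait]  node(5,5) S=120.5708 payoff=0.0000 vs cont=0.0000 → 0.0000 [wait]  ⇒ S*(5)=57.6035
t_4: node(4,0) S=39.8155 payoff=32.6245 vs cont=32.2493 → 32.6245 [stop]  node(4,1) S=50.9311 payoff=21.5089 vs cont=21.1337 → 21.5089 [stop]  node(4,2) S=65.1500 payoff=7.2900 vs cont=9.3253 → 9.3253 [wait]  node(4,3) S=83.3385 payoff=0.0000 vs cont=1.8740 → 1.8740 [wait]  node(4,4) S=106.6047 payoff=0.0000 vs cont=0.0000 → 0.0000 [wait]  ⇒ S*(4)=50.9311
t_3: node(3,0) S=45.0317 payoff=27.4083 vs cont=27.0332 → 27.4083 [stop]  node(3,1) S=57.6035 payoff=14.8365 vs cont=15.4542 → 15.4542 [wait]  node(3,2) S=73.6851 payoff=0.0000 vs cont=5.6421 → 5.6421 [wait]  node(3,3) S=94.2564 payoff=0.0000 vs cont=0.9501 → 0.9501 [wait]  ⇒ S*(3)=45.0317
t_2: node(2,0) S=50.9311 payoff=21.5089 vs cont=21.4350 → 21.5089 [stop]  node(2,1) S=65.1500 payoff=7.2900 vs cont=10.5877 → 10.5877 [wait]  node(2,2) S=83.3385 payoff=0.0000 vs cont=3.3241 → 3.3241 [wait]  ⇒ S*(2)=50.9311
t_1: node(1,0) S=57.6035 payoff=14.8365 vs cont=16.0700 → 16.0700 [wait]  node(1,1) S=73.6851 payoff=0.0000 vs cont=6.9896 → 6.9896 [wait]  ⇒ S*(1)=-
t_0: node(0,0) S=65.1500 payoff=7.2900 vs cont=11.5573 → 11.5573 [wait]  ⇒ S*(0)=-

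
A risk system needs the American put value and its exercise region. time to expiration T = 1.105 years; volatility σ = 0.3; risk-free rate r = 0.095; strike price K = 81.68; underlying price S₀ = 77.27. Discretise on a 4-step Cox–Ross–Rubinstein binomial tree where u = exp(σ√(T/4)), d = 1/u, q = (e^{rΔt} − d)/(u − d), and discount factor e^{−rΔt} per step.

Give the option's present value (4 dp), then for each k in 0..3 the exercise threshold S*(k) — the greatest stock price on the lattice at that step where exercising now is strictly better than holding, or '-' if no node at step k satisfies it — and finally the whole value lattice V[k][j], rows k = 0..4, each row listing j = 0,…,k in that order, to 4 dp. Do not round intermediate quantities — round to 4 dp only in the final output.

price = 9.0814
boundary = - 65.9982 56.3707 65.9982
tree:
9.0814
15.6818 4.0061
25.3093 7.9938 0.8677
33.5324 15.6818 1.9561 0.0000
40.5560 25.3093 4.4100 0.0000 0.0000

params: Δt=0.27625 u=1.17079 d=0.85412 q=0.54463 e^(-rΔt)=0.97410
t_4 payoffs: 40.5560 25.3093 4.4100 0.0000 0.0000
t_3: node(3,0) S=48.1476 payoff=33.5324 vs cont=31.4167 → 33.5324 [stop]  node(3,1) S=65.9982 payoff=15.6818 vs cont=13.5661 → 15.6818 [stop]  node(3,2) S=90.4669 payoff=0.0000 vs cont=1.9561 → 1.9561 [wait]  node(3,3) S=124.0074 payoff=0.0000 vs cont=0.0000 → 0.0000 [wait]  ⇒ S*(3)=65.9982
t_2: node(2,0) S=56.3707 payoff=25.3093 vs cont=23.1936 → 25.3093 [stop]  node(2,1) S=77.2700 payoff=4.4100 vs cont=7.9938 → 7.9938 [wait]  node(2,2) S=105.9177 payoff=0.0000 vs cont=0.8677 → 0.8677 [wait]  ⇒ S*(2)=56.3707
t_1: node(1,0) S=65.9982 payoff=15.6818 vs cont=15.4674 → 15.6818 [stop]  node(1,1) S=90.4669 payoff=0.0000 vs cont=4.0061 → 4.0061 [wait]  ⇒ S*(1)=65.9982
t_0: node(0,0) S=77.2700 payoff=4.4100 vs cont=9.0814 → 9.0814 [wait]  ⇒ S*(0)=-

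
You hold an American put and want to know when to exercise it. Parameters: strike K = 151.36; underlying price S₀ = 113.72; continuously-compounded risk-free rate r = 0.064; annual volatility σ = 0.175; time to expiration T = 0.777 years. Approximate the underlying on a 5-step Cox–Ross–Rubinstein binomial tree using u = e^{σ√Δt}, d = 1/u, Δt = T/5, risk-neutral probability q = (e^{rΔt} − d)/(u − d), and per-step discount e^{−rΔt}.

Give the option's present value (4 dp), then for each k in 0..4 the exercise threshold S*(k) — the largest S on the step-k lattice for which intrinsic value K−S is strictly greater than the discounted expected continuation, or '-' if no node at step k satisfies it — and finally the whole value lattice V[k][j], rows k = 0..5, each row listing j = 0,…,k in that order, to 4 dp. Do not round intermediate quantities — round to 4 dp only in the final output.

price = 37.6400
boundary = 113.7200 121.8421 130.5442 121.8421 130.5442
tree:
37.6400
45.2206 29.5179
52.2960 37.6400 20.8158
58.8996 45.2206 29.5179 11.9505
65.0631 52.2960 37.6400 20.8158 5.0617
70.8157 58.8996 45.2206 29.5179 11.4921 0.0000

params: Δt=0.15540 u=1.07142 d=0.93334 q=0.55515 e^(-rΔt)=0.99010
t_5 payoffs: 70.8157 58.8996 45.2206 29.5179 11.4921 0.0000
t_4: node(4,0) S=86.2969 payoff=65.0631 vs cont=63.5652 → 65.0631 [stop]  node(4,1) S=99.0640 payoff=52.2960 vs cont=50.7981 → 52.2960 [stop]  node(4,2) S=113.7200 payoff=37.6400 vs cont=36.1421 → 37.6400 [stop]  node(4,3) S=130.5442 payoff=20.8158 vs cont=19.3179 → 20.8158 [stop]  node(4,4) S=149.8575 payoff=1.5025 vs cont=5.0617 → 5.0617 [wait]  ⇒ S*(4)=130.5442
t_3: node(3,0) S=92.4604 payoff=58.8996 vs cont=57.4017 → 58.8996 [stop]  node(3,1) S=106.1394 payoff=45.2206 vs cont=43.7227 → 45.2206 [stop]  node(3,2) S=121.8421 payoff=29.5179 vs cont=28.0200 → 29.5179 [stop]  node(3,3) S=139.8679 payoff=11.4921 vs cont=11.9505 → 11.9505 [wait]  ⇒ S*(3)=121.8421
t_2: node(2,0) S=99.0640 payoff=52.2960 vs cont=50.7981 → 52.2960 [stop]  node(2,1) S=113.7200 payoff=37.6400 vs cont=36.1421 → 37.6400 [stop]  node(2,2) S=130.5442 payoff=20.8158 vs cont=19.5698 → 20.8158 [stop]  ⇒ S*(2)=130.5442
t_1: node(1,0) S=106.1394 payoff=45.2206 vs cont=43.7227 → 45.2206 [stop]  node(1,1) S=121.8421 payoff=29.5179 vs cont=28.0200 → 29.5179 [stop]  ⇒ S*(1)=121.8421
t_0: node(0,0) S=113.7200 payoff=37.6400 vs cont=36.1421 → 37.6400 [stop]  ⇒ S*(0)=113.7200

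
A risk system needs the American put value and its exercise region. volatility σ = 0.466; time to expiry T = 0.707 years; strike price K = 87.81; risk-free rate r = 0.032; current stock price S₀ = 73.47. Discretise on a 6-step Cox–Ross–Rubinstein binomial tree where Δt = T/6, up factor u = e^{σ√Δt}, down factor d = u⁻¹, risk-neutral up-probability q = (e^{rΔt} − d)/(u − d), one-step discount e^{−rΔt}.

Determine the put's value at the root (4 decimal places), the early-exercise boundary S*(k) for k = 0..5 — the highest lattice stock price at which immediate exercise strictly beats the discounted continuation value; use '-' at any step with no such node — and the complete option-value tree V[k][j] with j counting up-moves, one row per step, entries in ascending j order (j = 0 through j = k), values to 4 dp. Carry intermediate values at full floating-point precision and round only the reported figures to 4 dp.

price = 20.2825
boundary = - - - 45.4670 53.3541 62.6093
tree:
20.2825
26.9649 12.9652
34.5151 18.7298 6.6166
42.3430 26.0296 10.7090 2.0888
49.0641 34.4559 16.8064 3.9699 0.0000
54.7917 42.3430 25.2007 7.5451 0.0000 0.0000
59.6726 49.0641 34.4559 14.3400 0.0000 0.0000 0.0000

Δt=0.11783, u=1.17347, d=0.85218, q=0.47185, disc=e^(-rΔt)=0.99624
k=6 terminal: V=max(K-S,0) → 59.6726 49.0641 34.4559 14.3400 0.0000 0.0000 0.0000
k=5: j=0 S=33.0183 intr=54.7917 cont=54.4612 V=54.7917[EX]; j=1 S=45.4670 intr=42.3430 cont=42.0125 V=42.3430[EX]; j=2 S=62.6093 intr=25.2007 cont=24.8702 V=25.2007[EX]; j=3 S=86.2147 intr=1.5953 cont=7.5451 V=7.5451[hold]; j=4 S=118.7199 intr=0.0000 cont=0.0000 V=0.0000[hold]; j=5 S=163.4804 intr=0.0000 cont=0.0000 V=0.0000[hold]  S*(5)=62.6093
k=4: j=0 S=38.7459 intr=49.0641 cont=48.7336 V=49.0641[EX]; j=1 S=53.3541 intr=34.4559 cont=34.1254 V=34.4559[EX]; j=2 S=73.4700 intr=14.3400 cont=16.8064 V=16.8064[hold]; j=3 S=101.1701 intr=0.0000 cont=3.9699 V=3.9699[hold]; j=4 S=139.3139 intr=0.0000 cont=0.0000 V=0.0000[hold]  S*(4)=53.3541
k=3: j=0 S=45.4670 intr=42.3430 cont=42.0125 V=42.3430[EX]; j=1 S=62.6093 intr=25.2007 cont=26.0296 V=26.0296[hold]; j=2 S=86.2147 intr=1.5953 cont=10.7090 V=10.7090[hold]; j=3 S=118.7199 intr=0.0000 cont=2.0888 V=2.0888[hold]  S*(3)=45.4670
k=2: j=0 S=53.3541 intr=34.4559 cont=34.5151 V=34.5151[hold]; j=1 S=73.4700 intr=14.3400 cont=18.7298 V=18.7298[hold]; j=2 S=101.1701 intr=0.0000 cont=6.6166 V=6.6166[hold]  S*(2)=-
k=1: j=0 S=62.6093 intr=25.2007 cont=26.9649 V=26.9649[hold]; j=1 S=86.2147 intr=1.5953 cont=12.9652 V=12.9652[hold]  S*(1)=-
k=0: j=0 S=73.4700 intr=14.3400 cont=20.2825 V=20.2825[hold]  S*(0)=-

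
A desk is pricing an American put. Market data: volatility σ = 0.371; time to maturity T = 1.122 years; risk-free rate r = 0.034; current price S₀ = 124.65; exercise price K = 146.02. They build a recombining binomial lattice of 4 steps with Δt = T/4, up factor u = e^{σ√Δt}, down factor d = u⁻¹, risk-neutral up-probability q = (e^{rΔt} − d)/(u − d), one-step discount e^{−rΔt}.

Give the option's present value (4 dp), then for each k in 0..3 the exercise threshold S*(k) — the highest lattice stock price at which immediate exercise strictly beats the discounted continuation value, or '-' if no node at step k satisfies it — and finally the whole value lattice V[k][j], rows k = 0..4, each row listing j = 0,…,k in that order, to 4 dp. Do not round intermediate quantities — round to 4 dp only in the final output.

params: Δt=0.28050 u=1.21712 d=0.82161 q=0.47526 e^(-rΔt)=0.99051
t_4 payoffs: 89.2192 61.8760 21.3700 0.0000 0.0000
t_3: node(3,0) S=69.1335 payoff=76.8865 vs cont=75.5005 → 76.8865 [stop]  node(3,1) S=102.4136 payoff=43.6064 vs cont=42.2204 → 43.6064 [stop]  node(3,2) S=151.7144 payoff=0.0000 vs cont=11.1072 → 11.1072 [wait]  node(3,3) S=224.7480 payoff=0.0000 vs cont=0.0000 → 0.0000 [wait]  ⇒ S*(3)=102.4136
t_2: node(2,0) S=84.1440 payoff=61.8760 vs cont=60.4900 → 61.8760 [stop]  node(2,1) S=124.6500 payoff=21.3700 vs cont=27.8934 → 27.8934 [wait]  node(2,2) S=184.6551 payoff=0.0000 vs cont=5.7730 → 5.7730 [wait]  ⇒ S*(2)=84.1440
t_1: node(1,0) S=102.4136 payoff=43.6064 vs cont=45.2913 → 45.2913 [wait]  node(1,1) S=151.7144 payoff=0.0000 vs cont=17.2154 → 17.2154 [wait]  ⇒ S*(1)=-
t_0: node(0,0) S=124.6500 payoff=21.3700 vs cont=31.6446 → 31.6446 [wait]  ⇒ S*(0)=-

price = 31.6446
boundary = - - 84.1440 102.4136
tree:
31.6446
45.2913 17.2154
61.8760 27.8934 5.7730
76.8865 43.6064 11.1072 0.0000
89.2192 61.8760 21.3700 0.0000 0.0000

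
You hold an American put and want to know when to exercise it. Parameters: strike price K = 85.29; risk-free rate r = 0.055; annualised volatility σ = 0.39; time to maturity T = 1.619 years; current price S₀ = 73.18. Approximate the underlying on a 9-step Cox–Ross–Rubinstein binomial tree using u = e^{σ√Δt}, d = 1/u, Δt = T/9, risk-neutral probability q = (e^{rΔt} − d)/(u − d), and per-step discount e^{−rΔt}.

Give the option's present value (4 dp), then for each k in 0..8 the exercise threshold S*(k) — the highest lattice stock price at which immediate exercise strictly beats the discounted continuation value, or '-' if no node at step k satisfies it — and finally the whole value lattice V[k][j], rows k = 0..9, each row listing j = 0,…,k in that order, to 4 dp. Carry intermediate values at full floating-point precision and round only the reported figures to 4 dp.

price = 18.6610
boundary = - - 52.5675 44.5533 52.5675 44.5533 52.5675 62.0233 73.1800
tree:
18.6610
25.1004 12.3024
32.7225 17.6352 6.9724
40.7367 24.4738 10.8381 3.0691
47.5291 32.7225 16.3402 5.3012 0.7958
53.2859 40.7367 23.7028 8.9684 1.5718 0.0000
58.1651 47.5291 32.7225 14.7467 3.1043 0.0000 0.0000
62.3005 53.2859 40.7367 23.2667 6.1314 0.0000 0.0000 0.0000
65.8054 58.1651 47.5291 32.7225 12.1100 0.0000 0.0000 0.0000 0.0000
68.7759 62.3005 53.2859 40.7367 23.2667 0.0000 0.0000 0.0000 0.0000 0.0000

Δt=0.17989  u=1.17988  d=0.84754  q=0.48866  discount=0.99015
step 9 (expiry): payoffs max(K−S,0) = 68.7759 62.3005 53.2859 40.7367 23.2667 0.0000 0.0000 0.0000 0.0000 0.0000
step 8: (k=8,j=0): S=19.4846, (K−S)⁺=65.8054, hold=64.9657 ⇒ V=65.8054 exercise | (k=8,j=1): S=27.1249, (K−S)⁺=58.1651, hold=57.3254 ⇒ V=58.1651 exercise | (k=8,j=2): S=37.7609, (K−S)⁺=47.5291, hold=46.6894 ⇒ V=47.5291 exercise | (k=8,j=3): S=52.5675, (K−S)⁺=32.7225, hold=31.8828 ⇒ V=32.7225 exercise | (k=8,j=4): S=73.1800, (K−S)⁺=12.1100, hold=11.7801 ⇒ V=12.1100 exercise | (k=8,j=5): S=101.8749, (K−S)⁺=0.0000, hold=0.0000 ⇒ V=0.0000 continue | (k=8,j=6): S=141.8216, (K−S)⁺=0.0000, hold=0.0000 ⇒ V=0.0000 continue | (k=8,j=7): S=197.4319, (K−S)⁺=0.0000, hold=0.0000 ⇒ V=0.0000 continue | (k=8,j=8): S=274.8478, (K−S)⁺=0.0000, hold=0.0000 ⇒ V=0.0000 continue  boundary S*=73.1800
step 7: (k=7,j=0): S=22.9895, (K−S)⁺=62.3005, hold=61.4608 ⇒ V=62.3005 exercise | (k=7,j=1): S=32.0041, (K−S)⁺=53.2859, hold=52.4463 ⇒ V=53.2859 exercise | (k=7,j=2): S=44.5533, (K−S)⁺=40.7367, hold=39.8970 ⇒ V=40.7367 exercise | (k=7,j=3): S=62.0233, (K−S)⁺=23.2667, hold=22.4270 ⇒ V=23.2667 exercise | (k=7,j=4): S=86.3435, (K−S)⁺=0.0000, hold=6.1314 ⇒ V=6.1314 continue | (k=7,j=5): S=120.2001, (K−S)⁺=0.0000, hold=0.0000 ⇒ V=0.0000 continue | (k=7,j=6): S=167.3323, (K−S)⁺=0.0000, hold=0.0000 ⇒ V=0.0000 continue | (k=7,j=7): S=232.9457, (K−S)⁺=0.0000, hold=0.0000 ⇒ V=0.0000 continue  boundary S*=62.0233
step 6: (k=6,j=0): S=27.1249, (K−S)⁺=58.1651, hold=57.3254 ⇒ V=58.1651 exercise | (k=6,j=1): S=37.7609, (K−S)⁺=47.5291, hold=46.6894 ⇒ V=47.5291 exercise | (k=6,j=2): S=52.5675, (K−S)⁺=32.7225, hold=31.8828 ⇒ V=32.7225 exercise | (k=6,j=3): S=73.1800, (K−S)⁺=12.1100, hold=14.7467 ⇒ V=14.7467 continue | (k=6,j=4): S=101.8749, (K−S)⁺=0.0000, hold=3.1043 ⇒ V=3.1043 continue | (k=6,j=5): S=141.8216, (K−S)⁺=0.0000, hold=0.0000 ⇒ V=0.0000 continue | (k=6,j=6): S=197.4319, (K−S)⁺=0.0000, hold=0.0000 ⇒ V=0.0000 continue  boundary S*=52.5675
step 5: (k=5,j=0): S=32.0041, (K−S)⁺=53.2859, hold=52.4463 ⇒ V=53.2859 exercise | (k=5,j=1): S=44.5533, (K−S)⁺=40.7367, hold=39.8970 ⇒ V=40.7367 exercise | (k=5,j=2): S=62.0233, (K−S)⁺=23.2667, hold=23.7028 ⇒ V=23.7028 continue | (k=5,j=3): S=86.3435, (K−S)⁺=0.0000, hold=8.9684 ⇒ V=8.9684 continue | (k=5,j=4): S=120.2001, (K−S)⁺=0.0000, hold=1.5718 ⇒ V=1.5718 continue | (k=5,j=5): S=167.3323, (K−S)⁺=0.0000, hold=0.0000 ⇒ V=0.0000 continue  boundary S*=44.5533
step 4: (k=4,j=0): S=37.7609, (K−S)⁺=47.5291, hold=46.6894 ⇒ V=47.5291 exercise | (k=4,j=1): S=52.5675, (K−S)⁺=32.7225, hold=32.0938 ⇒ V=32.7225 exercise | (k=4,j=2): S=73.1800, (K−S)⁺=12.1100, hold=16.3402 ⇒ V=16.3402 continue | (k=4,j=3): S=101.8749, (K−S)⁺=0.0000, hold=5.3012 ⇒ V=5.3012 continue | (k=4,j=4): S=141.8216, (K−S)⁺=0.0000, hold=0.7958 ⇒ V=0.7958 continue  boundary S*=52.5675
step 3: (k=3,j=0): S=44.5533, (K−S)⁺=40.7367, hold=39.8970 ⇒ V=40.7367 exercise | (k=3,j=1): S=62.0233, (K−S)⁺=23.2667, hold=24.4738 ⇒ V=24.4738 continue | (k=3,j=2): S=86.3435, (K−S)⁺=0.0000, hold=10.8381 ⇒ V=10.8381 continue | (k=3,j=3): S=120.2001, (K−S)⁺=0.0000, hold=3.0691 ⇒ V=3.0691 continue  boundary S*=44.5533
step 2: (k=2,j=0): S=52.5675, (K−S)⁺=32.7225, hold=32.4668 ⇒ V=32.7225 exercise | (k=2,j=1): S=73.1800, (K−S)⁺=12.1100, hold=17.6352 ⇒ V=17.6352 continue | (k=2,j=2): S=101.8749, (K−S)⁺=0.0000, hold=6.9724 ⇒ V=6.9724 continue  boundary S*=52.5675
step 1: (k=1,j=0): S=62.0233, (K−S)⁺=23.2667, hold=25.1004 ⇒ V=25.1004 continue | (k=1,j=1): S=86.3435, (K−S)⁺=0.0000, hold=12.3024 ⇒ V=12.3024 continue  boundary S*=-
step 0: (k=0,j=0): S=73.1800, (K−S)⁺=12.1100, hold=18.6610 ⇒ V=18.6610 continue  boundary S*=-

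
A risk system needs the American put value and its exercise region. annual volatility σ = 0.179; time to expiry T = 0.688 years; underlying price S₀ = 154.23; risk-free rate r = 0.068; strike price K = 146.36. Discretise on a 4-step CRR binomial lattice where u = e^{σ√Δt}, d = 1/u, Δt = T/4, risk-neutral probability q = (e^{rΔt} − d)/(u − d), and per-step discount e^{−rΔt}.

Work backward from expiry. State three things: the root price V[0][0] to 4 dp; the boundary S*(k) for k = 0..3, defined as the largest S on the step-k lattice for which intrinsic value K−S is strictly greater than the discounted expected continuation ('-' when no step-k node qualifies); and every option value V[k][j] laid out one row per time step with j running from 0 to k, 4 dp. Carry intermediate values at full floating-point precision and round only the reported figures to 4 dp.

params: Δt=0.17200 u=1.07706 d=0.92845 q=0.56061 e^(-rΔt)=0.98837
t_4 payoffs: 31.7541 13.4101 0.0000 0.0000 0.0000
t_3: node(3,0) S=123.4376 payoff=22.9224 vs cont=21.2206 → 22.9224 [stop]  node(3,1) S=143.1952 payoff=3.1648 vs cont=5.8237 → 5.8237 [wait]  node(3,2) S=166.1152 payoff=0.0000 vs cont=0.0000 → 0.0000 [wait]  node(3,3) S=192.7038 payoff=0.0000 vs cont=0.0000 → 0.0000 [wait]  ⇒ S*(3)=123.4376
t_2: node(2,0) S=132.9499 payoff=13.4101 vs cont=13.1816 → 13.4101 [stop]  node(2,1) S=154.2300 payoff=0.0000 vs cont=2.5291 → 2.5291 [wait]  node(2,2) S=178.9163 payoff=0.0000 vs cont=0.0000 → 0.0000 [wait]  ⇒ S*(2)=132.9499
t_1: node(1,0) S=143.1952 payoff=3.1648 vs cont=7.2251 → 7.2251 [wait]  node(1,1) S=166.1152 payoff=0.0000 vs cont=1.0983 → 1.0983 [wait]  ⇒ S*(1)=-
t_0: node(0,0) S=154.2300 payoff=0.0000 vs cont=3.7463 → 3.7463 [wait]  ⇒ S*(0)=-

price = 3.7463
boundary = - - 132.9499 123.4376
tree:
3.7463
7.2251 1.0983
13.4101 2.5291 0.0000
22.9224 5.8237 0.0000 0.0000
31.7541 13.4101 0.0000 0.0000 0.0000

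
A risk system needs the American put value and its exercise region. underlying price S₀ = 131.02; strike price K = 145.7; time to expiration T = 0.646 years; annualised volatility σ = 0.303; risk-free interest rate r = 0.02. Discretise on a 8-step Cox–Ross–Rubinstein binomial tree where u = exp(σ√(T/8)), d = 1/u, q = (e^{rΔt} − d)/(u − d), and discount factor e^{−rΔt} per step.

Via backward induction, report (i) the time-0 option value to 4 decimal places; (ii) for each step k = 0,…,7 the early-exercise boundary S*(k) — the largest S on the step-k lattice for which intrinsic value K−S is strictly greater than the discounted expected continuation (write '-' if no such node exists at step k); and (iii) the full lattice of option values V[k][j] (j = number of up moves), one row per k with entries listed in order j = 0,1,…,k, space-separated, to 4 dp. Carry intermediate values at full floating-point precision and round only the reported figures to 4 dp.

Δt=0.08075  u=1.08992  d=0.91750  q=0.48786  discount=0.99839
step 8 (expiry): payoffs max(K−S,0) = 79.9057 67.5416 52.8541 35.4064 14.6800 0.0000 0.0000 0.0000 0.0000
step 7: (k=7,j=0): S=71.7103, (K−S)⁺=73.9897, hold=73.7545 ⇒ V=73.9897 exercise | (k=7,j=1): S=85.1862, (K−S)⁺=60.5138, hold=60.2787 ⇒ V=60.5138 exercise | (k=7,j=2): S=101.1944, (K−S)⁺=44.5056, hold=44.2705 ⇒ V=44.5056 exercise | (k=7,j=3): S=120.2109, (K−S)⁺=25.4891, hold=25.2540 ⇒ V=25.4891 exercise | (k=7,j=4): S=142.8010, (K−S)⁺=2.8990, hold=7.5061 ⇒ V=7.5061 continue | (k=7,j=5): S=169.6362, (K−S)⁺=0.0000, hold=0.0000 ⇒ V=0.0000 continue | (k=7,j=6): S=201.5144, (K−S)⁺=0.0000, hold=0.0000 ⇒ V=0.0000 continue | (k=7,j=7): S=239.3830, (K−S)⁺=0.0000, hold=0.0000 ⇒ V=0.0000 continue  boundary S*=120.2109
step 6: (k=6,j=0): S=78.1584, (K−S)⁺=67.5416, hold=67.3065 ⇒ V=67.5416 exercise | (k=6,j=1): S=92.8459, (K−S)⁺=52.8541, hold=52.6190 ⇒ V=52.8541 exercise | (k=6,j=2): S=110.2936, (K−S)⁺=35.4064, hold=35.1713 ⇒ V=35.4064 exercise | (k=6,j=3): S=131.0200, (K−S)⁺=14.6800, hold=16.6889 ⇒ V=16.6889 continue | (k=6,j=4): S=155.6413, (K−S)⁺=0.0000, hold=3.8379 ⇒ V=3.8379 continue | (k=6,j=5): S=184.8895, (K−S)⁺=0.0000, hold=0.0000 ⇒ V=0.0000 continue | (k=6,j=6): S=219.6341, (K−S)⁺=0.0000, hold=0.0000 ⇒ V=0.0000 continue  boundary S*=110.2936
step 5: (k=5,j=0): S=85.1862, (K−S)⁺=60.5138, hold=60.2787 ⇒ V=60.5138 exercise | (k=5,j=1): S=101.1944, (K−S)⁺=44.5056, hold=44.2705 ⇒ V=44.5056 exercise | (k=5,j=2): S=120.2109, (K−S)⁺=25.4891, hold=26.2324 ⇒ V=26.2324 continue | (k=5,j=3): S=142.8010, (K−S)⁺=2.8990, hold=10.4026 ⇒ V=10.4026 continue | (k=5,j=4): S=169.6362, (K−S)⁺=0.0000, hold=1.9624 ⇒ V=1.9624 continue | (k=5,j=5): S=201.5144, (K−S)⁺=0.0000, hold=0.0000 ⇒ V=0.0000 continue  boundary S*=101.1944
step 4: (k=4,j=0): S=92.8459, (K−S)⁺=52.8541, hold=52.6190 ⇒ V=52.8541 exercise | (k=4,j=1): S=110.2936, (K−S)⁺=35.4064, hold=35.5334 ⇒ V=35.5334 continue | (k=4,j=2): S=131.0200, (K−S)⁺=14.6800, hold=18.4798 ⇒ V=18.4798 continue | (k=4,j=3): S=155.6413, (K−S)⁺=0.0000, hold=6.2748 ⇒ V=6.2748 continue | (k=4,j=4): S=184.8895, (K−S)⁺=0.0000, hold=1.0034 ⇒ V=1.0034 continue  boundary S*=92.8459
step 3: (k=3,j=0): S=101.1944, (K−S)⁺=44.5056, hold=44.3323 ⇒ V=44.5056 exercise | (k=3,j=1): S=120.2109, (K−S)⁺=25.4891, hold=27.1697 ⇒ V=27.1697 continue | (k=3,j=2): S=142.8010, (K−S)⁺=2.8990, hold=12.5052 ⇒ V=12.5052 continue | (k=3,j=3): S=169.6362, (K−S)⁺=0.0000, hold=3.6971 ⇒ V=3.6971 continue  boundary S*=101.1944
step 2: (k=2,j=0): S=110.2936, (K−S)⁺=35.4064, hold=35.9899 ⇒ V=35.9899 continue | (k=2,j=1): S=131.0200, (K−S)⁺=14.6800, hold=19.9831 ⇒ V=19.9831 continue | (k=2,j=2): S=155.6413, (K−S)⁺=0.0000, hold=8.1948 ⇒ V=8.1948 continue  boundary S*=-
step 1: (k=1,j=0): S=120.2109, (K−S)⁺=25.4891, hold=28.1353 ⇒ V=28.1353 continue | (k=1,j=1): S=142.8010, (K−S)⁺=2.8990, hold=14.2091 ⇒ V=14.2091 continue  boundary S*=-
step 0: (k=0,j=0): S=131.0200, (K−S)⁺=14.6800, hold=21.3068 ⇒ V=21.3068 continue  boundary S*=-

price = 21.3068
boundary = - - - 101.1944 92.8459 101.1944 110.2936 120.2109
tree:
21.3068
28.1353 14.2091
35.9899 19.9831 8.1948
44.5056 27.1697 12.5052 3.6971
52.8541 35.5334 18.4798 6.2748 1.0034
60.5138 44.5056 26.2324 10.4026 1.9624 0.0000
67.5416 52.8541 35.4064 16.6889 3.8379 0.0000 0.0000
73.9897 60.5138 44.5056 25.4891 7.5061 0.0000 0.0000 0.0000
79.9057 67.5416 52.8541 35.4064 14.6800 0.0000 0.0000 0.0000 0.0000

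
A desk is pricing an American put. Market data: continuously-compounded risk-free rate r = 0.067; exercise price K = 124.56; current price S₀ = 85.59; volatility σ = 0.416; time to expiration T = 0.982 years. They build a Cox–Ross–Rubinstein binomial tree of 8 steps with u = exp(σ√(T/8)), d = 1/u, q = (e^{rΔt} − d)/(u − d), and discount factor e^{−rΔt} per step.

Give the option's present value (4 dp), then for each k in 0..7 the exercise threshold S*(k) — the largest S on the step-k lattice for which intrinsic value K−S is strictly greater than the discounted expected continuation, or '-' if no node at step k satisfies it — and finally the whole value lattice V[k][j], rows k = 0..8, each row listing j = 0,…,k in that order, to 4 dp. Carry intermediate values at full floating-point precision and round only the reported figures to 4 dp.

price = 39.9265
boundary = - 73.9819 63.9481 73.9819 85.5900 73.9819 85.5900 99.0195
tree:
39.9265
50.5781 29.5926
60.6119 39.3649 19.9936
69.2849 50.5781 28.4413 11.6018
76.7816 60.6119 38.9700 18.0416 5.1435
83.2615 69.2849 50.5781 27.1192 8.9663 1.2806
88.8626 76.7816 60.6119 38.9700 15.3314 2.5409 0.0000
93.7041 83.2615 69.2849 50.5781 25.5405 5.0417 0.0000 0.0000
97.8889 88.8626 76.7816 60.6119 38.9700 10.0038 0.0000 0.0000 0.0000

params: Δt=0.12275 u=1.15691 d=0.86438 q=0.49186 e^(-rΔt)=0.99181
t_8 payoffs: 97.8889 88.8626 76.7816 60.6119 38.9700 10.0038 0.0000 0.0000 0.0000
t_7: node(7,0) S=30.8559 payoff=93.7041 vs cont=92.6839 → 93.7041 [stop]  node(7,1) S=41.2985 payoff=83.2615 vs cont=82.2413 → 83.2615 [stop]  node(7,2) S=55.2751 payoff=69.2849 vs cont=68.2647 → 69.2849 [stop]  node(7,3) S=73.9819 payoff=50.5781 vs cont=49.5579 → 50.5781 [stop]  node(7,4) S=99.0195 payoff=25.5405 vs cont=24.5203 → 25.5405 [stop]  node(7,5) S=132.5307 payoff=0.0000 vs cont=5.0417 → 5.0417 [wait]  node(7,6) S=177.3829 payoff=0.0000 vs cont=0.0000 → 0.0000 [wait]  node(7,7) S=237.4146 payoff=0.0000 vs cont=0.0000 → 0.0000 [wait]  ⇒ S*(7)=99.0195
t_6: node(6,0) S=35.6974 payoff=88.8626 vs cont=87.8424 → 88.8626 [stop]  node(6,1) S=47.7784 payoff=76.7816 vs cont=75.7613 → 76.7816 [stop]  node(6,2) S=63.9481 payoff=60.6119 vs cont=59.5917 → 60.6119 [stop]  node(6,3) S=85.5900 payoff=38.9700 vs cont=37.9498 → 38.9700 [stop]  node(6,4) S=114.5562 payoff=10.0038 vs cont=15.3314 → 15.3314 [wait]  node(6,5) S=153.3254 payoff=0.0000 vs cont=2.5409 → 2.5409 [wait]  node(6,6) S=205.2152 payoff=0.0000 vs cont=0.0000 → 0.0000 [wait]  ⇒ S*(6)=85.5900
t_5: node(5,0) S=41.2985 payoff=83.2615 vs cont=82.2413 → 83.2615 [stop]  node(5,1) S=55.2751 payoff=69.2849 vs cont=68.2647 → 69.2849 [stop]  node(5,2) S=73.9819 payoff=50.5781 vs cont=49.5579 → 50.5781 [stop]  node(5,3) S=99.0195 payoff=25.5405 vs cont=27.1192 → 27.1192 [wait]  node(5,4) S=132.5307 payoff=0.0000 vs cont=8.9663 → 8.9663 [wait]  node(5,5) S=177.3829 payoff=0.0000 vs cont=1.2806 → 1.2806 [wait]  ⇒ S*(5)=73.9819
t_4: node(4,0) S=47.7784 payoff=76.7816 vs cont=75.7613 → 76.7816 [stop]  node(4,1) S=63.9481 payoff=60.6119 vs cont=59.5917 → 60.6119 [stop]  node(4,2) S=85.5900 payoff=38.9700 vs cont=38.7199 → 38.9700 [stop]  node(4,3) S=114.5562 payoff=10.0038 vs cont=18.0416 → 18.0416 [wait]  node(4,4) S=153.3254 payoff=0.0000 vs cont=5.1435 → 5.1435 [wait]  ⇒ S*(4)=85.5900
t_3: node(3,0) S=55.2751 payoff=69.2849 vs cont=68.2647 → 69.2849 [stop]  node(3,1) S=73.9819 payoff=50.5781 vs cont=49.5579 → 50.5781 [stop]  node(3,2) S=99.0195 payoff=25.5405 vs cont=28.4413 → 28.4413 [wait]  node(3,3) S=132.5307 payoff=0.0000 vs cont=11.6018 → 11.6018 [wait]  ⇒ S*(3)=73.9819
t_2: node(2,0) S=63.9481 payoff=60.6119 vs cont=59.5917 → 60.6119 [stop]  node(2,1) S=85.5900 payoff=38.9700 vs cont=39.3649 → 39.3649 [wait]  node(2,2) S=114.5562 payoff=10.0038 vs cont=19.9936 → 19.9936 [wait]  ⇒ S*(2)=63.9481
t_1: node(1,0) S=73.9819 payoff=50.5781 vs cont=49.7506 → 50.5781 [stop]  node(1,1) S=99.0195 payoff=25.5405 vs cont=29.5926 → 29.5926 [wait]  ⇒ S*(1)=73.9819
t_0: node(0,0) S=85.5900 payoff=38.9700 vs cont=39.9265 → 39.9265 [wait]  ⇒ S*(0)=-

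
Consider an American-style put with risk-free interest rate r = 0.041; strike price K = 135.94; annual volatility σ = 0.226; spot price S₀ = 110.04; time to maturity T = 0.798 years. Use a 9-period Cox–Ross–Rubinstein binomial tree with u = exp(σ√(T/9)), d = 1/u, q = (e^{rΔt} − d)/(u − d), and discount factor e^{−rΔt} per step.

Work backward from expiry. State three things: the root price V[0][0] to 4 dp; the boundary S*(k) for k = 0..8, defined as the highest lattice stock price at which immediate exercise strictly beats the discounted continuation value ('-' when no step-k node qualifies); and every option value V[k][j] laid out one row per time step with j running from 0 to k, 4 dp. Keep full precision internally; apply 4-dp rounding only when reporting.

price = 26.0452
boundary = - 102.8784 110.0400 102.8784 110.0400 102.8784 110.0400 117.7001 125.8934
tree:
26.0452
33.0616 19.4959
39.7570 25.9000 13.4875
46.0168 33.0616 19.0447 8.2492
51.8691 39.7570 25.9000 12.6000 4.1316
57.3406 46.0168 33.0616 18.5136 7.0132 1.3949
62.4559 51.8691 39.7570 25.9000 11.5553 2.7032 0.1491
67.2384 57.3406 46.0168 33.0616 18.2399 5.2210 0.3055 0.0000
71.7096 62.4559 51.8691 39.7570 25.9000 10.0466 0.6261 0.0000 0.0000
75.8898 67.2384 57.3406 46.0168 33.0616 18.2399 1.2829 0.0000 0.0000 0.0000

Δt=0.08867  u=1.06961  d=0.93492  q=0.51022  discount=0.99637
step 9 (expiry): payoffs max(K−S,0) = 75.8898 67.2384 57.3406 46.0168 33.0616 18.2399 1.2829 0.0000 0.0000 0.0000
step 8: (k=8,j=0): S=64.2304, (K−S)⁺=71.7096, hold=71.2163 ⇒ V=71.7096 exercise | (k=8,j=1): S=73.4841, (K−S)⁺=62.4559, hold=61.9626 ⇒ V=62.4559 exercise | (k=8,j=2): S=84.0709, (K−S)⁺=51.8691, hold=51.3758 ⇒ V=51.8691 exercise | (k=8,j=3): S=96.1830, (K−S)⁺=39.7570, hold=39.2638 ⇒ V=39.7570 exercise | (k=8,j=4): S=110.0400, (K−S)⁺=25.9000, hold=25.4067 ⇒ V=25.9000 exercise | (k=8,j=5): S=125.8934, (K−S)⁺=10.0466, hold=9.5533 ⇒ V=10.0466 exercise | (k=8,j=6): S=144.0309, (K−S)⁺=0.0000, hold=0.6261 ⇒ V=0.6261 continue | (k=8,j=7): S=164.7813, (K−S)⁺=0.0000, hold=0.0000 ⇒ V=0.0000 continue | (k=8,j=8): S=188.5213, (K−S)⁺=0.0000, hold=0.0000 ⇒ V=0.0000 continue  boundary S*=125.8934
step 7: (k=7,j=0): S=68.7016, (K−S)⁺=67.2384, hold=66.7451 ⇒ V=67.2384 exercise | (k=7,j=1): S=78.5994, (K−S)⁺=57.3406, hold=56.8473 ⇒ V=57.3406 exercise | (k=7,j=2): S=89.9232, (K−S)⁺=46.0168, hold=45.5235 ⇒ V=46.0168 exercise | (k=7,j=3): S=102.8784, (K−S)⁺=33.0616, hold=32.5683 ⇒ V=33.0616 exercise | (k=7,j=4): S=117.7001, (K−S)⁺=18.2399, hold=17.7466 ⇒ V=18.2399 exercise | (k=7,j=5): S=134.6571, (K−S)⁺=1.2829, hold=5.2210 ⇒ V=5.2210 continue | (k=7,j=6): S=154.0571, (K−S)⁺=0.0000, hold=0.3055 ⇒ V=0.3055 continue | (k=7,j=7): S=176.2521, (K−S)⁺=0.0000, hold=0.0000 ⇒ V=0.0000 continue  boundary S*=117.7001
step 6: (k=6,j=0): S=73.4841, (K−S)⁺=62.4559, hold=61.9626 ⇒ V=62.4559 exercise | (k=6,j=1): S=84.0709, (K−S)⁺=51.8691, hold=51.3758 ⇒ V=51.8691 exercise | (k=6,j=2): S=96.1830, (K−S)⁺=39.7570, hold=39.2638 ⇒ V=39.7570 exercise | (k=6,j=3): S=110.0400, (K−S)⁺=25.9000, hold=25.4067 ⇒ V=25.9000 exercise | (k=6,j=4): S=125.8934, (K−S)⁺=10.0466, hold=11.5553 ⇒ V=11.5553 continue | (k=6,j=5): S=144.0309, (K−S)⁺=0.0000, hold=2.7032 ⇒ V=2.7032 continue | (k=6,j=6): S=164.7813, (K−S)⁺=0.0000, hold=0.1491 ⇒ V=0.1491 continue  boundary S*=110.0400
step 5: (k=5,j=0): S=78.5994, (K−S)⁺=57.3406, hold=56.8473 ⇒ V=57.3406 exercise | (k=5,j=1): S=89.9232, (K−S)⁺=46.0168, hold=45.5235 ⇒ V=46.0168 exercise | (k=5,j=2): S=102.8784, (K−S)⁺=33.0616, hold=32.5683 ⇒ V=33.0616 exercise | (k=5,j=3): S=117.7001, (K−S)⁺=18.2399, hold=18.5136 ⇒ V=18.5136 continue | (k=5,j=4): S=134.6571, (K−S)⁺=1.2829, hold=7.0132 ⇒ V=7.0132 continue | (k=5,j=5): S=154.0571, (K−S)⁺=0.0000, hold=1.3949 ⇒ V=1.3949 continue  boundary S*=102.8784
step 4: (k=4,j=0): S=84.0709, (K−S)⁺=51.8691, hold=51.3758 ⇒ V=51.8691 exercise | (k=4,j=1): S=96.1830, (K−S)⁺=39.7570, hold=39.2638 ⇒ V=39.7570 exercise | (k=4,j=2): S=110.0400, (K−S)⁺=25.9000, hold=25.5459 ⇒ V=25.9000 exercise | (k=4,j=3): S=125.8934, (K−S)⁺=10.0466, hold=12.6000 ⇒ V=12.6000 continue | (k=4,j=4): S=144.0309, (K−S)⁺=0.0000, hold=4.1316 ⇒ V=4.1316 continue  boundary S*=110.0400
step 3: (k=3,j=0): S=89.9232, (K−S)⁺=46.0168, hold=45.5235 ⇒ V=46.0168 exercise | (k=3,j=1): S=102.8784, (K−S)⁺=33.0616, hold=32.5683 ⇒ V=33.0616 exercise | (k=3,j=2): S=117.7001, (K−S)⁺=18.2399, hold=19.0447 ⇒ V=19.0447 continue | (k=3,j=3): S=134.6571, (K−S)⁺=1.2829, hold=8.2492 ⇒ V=8.2492 continue  boundary S*=102.8784
step 2: (k=2,j=0): S=96.1830, (K−S)⁺=39.7570, hold=39.2638 ⇒ V=39.7570 exercise | (k=2,j=1): S=110.0400, (K−S)⁺=25.9000, hold=25.8158 ⇒ V=25.9000 exercise | (k=2,j=2): S=125.8934, (K−S)⁺=10.0466, hold=13.4875 ⇒ V=13.4875 continue  boundary S*=110.0400
step 1: (k=1,j=0): S=102.8784, (K−S)⁺=33.0616, hold=32.5683 ⇒ V=33.0616 exercise | (k=1,j=1): S=117.7001, (K−S)⁺=18.2399, hold=19.4959 ⇒ V=19.4959 continue  boundary S*=102.8784
step 0: (k=0,j=0): S=110.0400, (K−S)⁺=25.9000, hold=26.0452 ⇒ V=26.0452 continue  boundary S*=-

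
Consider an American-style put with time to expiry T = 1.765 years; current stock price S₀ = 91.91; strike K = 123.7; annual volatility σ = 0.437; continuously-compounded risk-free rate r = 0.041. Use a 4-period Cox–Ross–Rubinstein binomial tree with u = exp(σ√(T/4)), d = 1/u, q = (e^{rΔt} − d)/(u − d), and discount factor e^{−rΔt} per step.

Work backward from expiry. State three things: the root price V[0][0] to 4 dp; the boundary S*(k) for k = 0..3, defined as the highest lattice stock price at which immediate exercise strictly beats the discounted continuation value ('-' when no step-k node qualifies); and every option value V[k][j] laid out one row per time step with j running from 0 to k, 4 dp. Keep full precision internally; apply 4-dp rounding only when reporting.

Δt=0.44125, u=1.33681, d=0.74805, q=0.45894, disc=e^(-rΔt)=0.98207
k=4 terminal: V=max(K-S,0) → 94.9203 72.2690 31.7900 0.0000 0.0000
k=3: j=0 S=38.4730 intr=85.2270 cont=83.0092 V=85.2270[EX]; j=1 S=68.7533 intr=54.9467 cont=52.7289 V=54.9467[EX]; j=2 S=122.8660 intr=0.8340 cont=16.8919 V=16.8919[hold]; j=3 S=219.5683 intr=0.0000 cont=0.0000 V=0.0000[hold]  S*(3)=68.7533
k=2: j=0 S=51.4310 intr=72.2690 cont=70.0512 V=72.2690[EX]; j=1 S=91.9100 intr=31.7900 cont=36.8097 V=36.8097[hold]; j=2 S=164.2482 intr=0.0000 cont=8.9756 V=8.9756[hold]  S*(2)=51.4310
k=1: j=0 S=68.7533 intr=54.9467 cont=54.9914 V=54.9914[hold]; j=1 S=122.8660 intr=0.8340 cont=23.6046 V=23.6046[hold]  S*(1)=-
k=0: j=0 S=91.9100 intr=31.7900 cont=39.8590 V=39.8590[hold]  S*(0)=-

price = 39.8590
boundary = - - 51.4310 68.7533
tree:
39.8590
54.9914 23.6046
72.2690 36.8097 8.9756
85.2270 54.9467 16.8919 0.0000
94.9203 72.2690 31.7900 0.0000 0.0000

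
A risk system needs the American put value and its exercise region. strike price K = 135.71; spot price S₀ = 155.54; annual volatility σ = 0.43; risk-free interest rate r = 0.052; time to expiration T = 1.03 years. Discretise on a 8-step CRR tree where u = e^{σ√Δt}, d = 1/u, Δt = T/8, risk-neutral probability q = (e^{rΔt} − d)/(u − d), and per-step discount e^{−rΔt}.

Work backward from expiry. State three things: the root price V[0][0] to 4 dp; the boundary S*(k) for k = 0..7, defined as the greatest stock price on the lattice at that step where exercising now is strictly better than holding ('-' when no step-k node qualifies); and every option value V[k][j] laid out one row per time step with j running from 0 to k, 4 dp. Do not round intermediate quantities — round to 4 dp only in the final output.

price = 14.3684
boundary = - - - - 83.9093 71.9122 83.9093 97.9080
tree:
14.3684
20.7647 7.7266
29.1603 12.0734 3.1848
39.6116 18.3870 5.4882 0.7655
51.8007 27.1250 9.2965 1.4911 0.0000
63.7978 38.4457 15.3935 2.9045 0.0000 0.0000
74.0797 51.8007 24.6958 5.6577 0.0000 0.0000 0.0000
82.8915 63.7978 37.8020 11.0209 0.0000 0.0000 0.0000 0.0000
90.4433 74.0797 51.8007 21.4679 0.0000 0.0000 0.0000 0.0000 0.0000

params: Δt=0.12875 u=1.16683 d=0.85702 q=0.48319 e^(-rΔt)=0.99333
t_8 payoffs: 90.4433 74.0797 51.8007 21.4679 0.0000 0.0000 0.0000 0.0000 0.0000
t_7: node(7,0) S=52.8185 payoff=82.8915 vs cont=81.9859 → 82.8915 [stop]  node(7,1) S=71.9122 payoff=63.7978 vs cont=62.8923 → 63.7978 [stop]  node(7,2) S=97.9080 payoff=37.8020 vs cont=36.8964 → 37.8020 [stop]  node(7,3) S=133.3012 payoff=2.4088 vs cont=11.0209 → 11.0209 [wait]  node(7,4) S=181.4889 payoff=0.0000 vs cont=0.0000 → 0.0000 [wait]  node(7,5) S=247.0961 payoff=0.0000 vs cont=0.0000 → 0.0000 [wait]  node(7,6) S=336.4201 payoff=0.0000 vs cont=0.0000 → 0.0000 [wait]  node(7,7) S=458.0341 payoff=0.0000 vs cont=0.0000 → 0.0000 [wait]  ⇒ S*(7)=97.9080
t_6: node(6,0) S=61.6303 payoff=74.0797 vs cont=73.1741 → 74.0797 [stop]  node(6,1) S=83.9093 payoff=51.8007 vs cont=50.8951 → 51.8007 [stop]  node(6,2) S=114.2421 payoff=21.4679 vs cont=24.6958 → 24.6958 [wait]  node(6,3) S=155.5400 payoff=0.0000 vs cont=5.6577 → 5.6577 [wait]  node(6,4) S=211.7669 payoff=0.0000 vs cont=0.0000 → 0.0000 [wait]  node(6,5) S=288.3194 payoff=0.0000 vs cont=0.0000 → 0.0000 [wait]  node(6,6) S=392.5454 payoff=0.0000 vs cont=0.0000 → 0.0000 [wait]  ⇒ S*(6)=83.9093
t_5: node(5,0) S=71.9122 payoff=63.7978 vs cont=62.8923 → 63.7978 [stop]  node(5,1) S=97.9080 payoff=37.8020 vs cont=38.4457 → 38.4457 [wait]  node(5,2) S=133.3012 payoff=2.4088 vs cont=15.3935 → 15.3935 [wait]  node(5,3) S=181.4889 payoff=0.0000 vs cont=2.9045 → 2.9045 [wait]  node(5,4) S=247.0961 payoff=0.0000 vs cont=0.0000 → 0.0000 [wait]  node(5,5) S=336.4201 payoff=0.0000 vs cont=0.0000 → 0.0000 [wait]  ⇒ S*(5)=71.9122
t_4: node(4,0) S=83.9093 payoff=51.8007 vs cont=51.2041 → 51.8007 [stop]  node(4,1) S=114.2421 payoff=21.4679 vs cont=27.1250 → 27.1250 [wait]  node(4,2) S=155.5400 payoff=0.0000 vs cont=9.2965 → 9.2965 [wait]  node(4,3) S=211.7669 payoff=0.0000 vs cont=1.4911 → 1.4911 [wait]  node(4,4) S=288.3194 payoff=0.0000 vs cont=0.0000 → 0.0000 [wait]  ⇒ S*(4)=83.9093
t_3: node(3,0) S=97.9080 payoff=37.8020 vs cont=39.6116 → 39.6116 [wait]  node(3,1) S=133.3012 payoff=2.4088 vs cont=18.3870 → 18.3870 [wait]  node(3,2) S=181.4889 payoff=0.0000 vs cont=5.4882 → 5.4882 [wait]  node(3,3) S=247.0961 payoff=0.0000 vs cont=0.7655 → 0.7655 [wait]  ⇒ S*(3)=-
t_2: node(2,0) S=114.2421 payoff=21.4679 vs cont=29.1603 → 29.1603 [wait]  node(2,1) S=155.5400 payoff=0.0000 vs cont=12.0734 → 12.0734 [wait]  node(2,2) S=211.7669 payoff=0.0000 vs cont=3.1848 → 3.1848 [wait]  ⇒ S*(2)=-
t_1: node(1,0) S=133.3012 payoff=2.4088 vs cont=20.7647 → 20.7647 [wait]  node(1,1) S=181.4889 payoff=0.0000 vs cont=7.7266 → 7.7266 [wait]  ⇒ S*(1)=-
t_0: node(0,0) S=155.5400 payoff=0.0000 vs cont=14.3684 → 14.3684 [wait]  ⇒ S*(0)=-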